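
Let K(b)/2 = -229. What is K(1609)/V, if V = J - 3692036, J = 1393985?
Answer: 458/2298051 ≈ 0.00019930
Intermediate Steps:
K(b) = -458 (K(b) = 2*(-229) = -458)
V = -2298051 (V = 1393985 - 3692036 = -2298051)
K(1609)/V = -458/(-2298051) = -458*(-1/2298051) = 458/2298051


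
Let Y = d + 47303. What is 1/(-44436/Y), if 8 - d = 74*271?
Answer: -27257/44436 ≈ -0.61340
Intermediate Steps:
d = -20046 (d = 8 - 74*271 = 8 - 1*20054 = 8 - 20054 = -20046)
Y = 27257 (Y = -20046 + 47303 = 27257)
1/(-44436/Y) = 1/(-44436/27257) = -27257/44436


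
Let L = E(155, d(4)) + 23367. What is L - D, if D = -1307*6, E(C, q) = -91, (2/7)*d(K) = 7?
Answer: 31118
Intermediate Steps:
d(K) = 49/2 (d(K) = (7/2)*7 = 49/2)
L = 23276 (L = -91 + 23367 = 23276)
D = -7842
L - D = 23276 - 1*(-7842) = 23276 + 7842 = 31118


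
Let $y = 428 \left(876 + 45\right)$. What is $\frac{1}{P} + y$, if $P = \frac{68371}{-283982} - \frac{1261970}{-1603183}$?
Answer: $\frac{98060845817486342}{248765539647} \approx 3.9419 \cdot 10^{5}$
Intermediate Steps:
$P = \frac{248765539647}{455275114706}$ ($P = 68371 \left(- \frac{1}{283982}\right) - - \frac{1261970}{1603183} = - \frac{68371}{283982} + \frac{1261970}{1603183} = \frac{248765539647}{455275114706} \approx 0.54641$)
$y = 394188$ ($y = 428 \cdot 921 = 394188$)
$\frac{1}{P} + y = \frac{1}{\frac{248765539647}{455275114706}} + 394188 = \frac{455275114706}{248765539647} + 394188 = \frac{98060845817486342}{248765539647}$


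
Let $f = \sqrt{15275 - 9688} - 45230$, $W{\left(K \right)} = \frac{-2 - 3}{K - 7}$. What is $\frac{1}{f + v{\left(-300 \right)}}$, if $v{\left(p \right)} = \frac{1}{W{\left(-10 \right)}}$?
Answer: $- \frac{1130665}{51135994014} - \frac{25 \sqrt{5587}}{51135994014} \approx -2.2147 \cdot 10^{-5}$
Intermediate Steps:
$W{\left(K \right)} = - \frac{5}{-7 + K}$
$v{\left(p \right)} = \frac{17}{5}$ ($v{\left(p \right)} = \frac{1}{\left(-5\right) \frac{1}{-7 - 10}} = \frac{1}{\left(-5\right) \frac{1}{-17}} = \frac{1}{\left(-5\right) \left(- \frac{1}{17}\right)} = \frac{1}{\frac{5}{17}} = \frac{17}{5}$)
$f = -45230 + \sqrt{5587}$ ($f = \sqrt{5587} - 45230 = -45230 + \sqrt{5587} \approx -45155.0$)
$\frac{1}{f + v{\left(-300 \right)}} = \frac{1}{\left(-45230 + \sqrt{5587}\right) + \frac{17}{5}} = \frac{1}{- \frac{226133}{5} + \sqrt{5587}}$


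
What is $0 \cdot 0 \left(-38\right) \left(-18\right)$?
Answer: $0$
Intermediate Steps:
$0 \cdot 0 \left(-38\right) \left(-18\right) = 0 \left(-38\right) \left(-18\right) = 0 \left(-18\right) = 0$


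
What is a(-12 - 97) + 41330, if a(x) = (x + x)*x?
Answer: 65092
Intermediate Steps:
a(x) = 2*x**2 (a(x) = (2*x)*x = 2*x**2)
a(-12 - 97) + 41330 = 2*(-12 - 97)**2 + 41330 = 2*(-109)**2 + 41330 = 2*11881 + 41330 = 23762 + 41330 = 65092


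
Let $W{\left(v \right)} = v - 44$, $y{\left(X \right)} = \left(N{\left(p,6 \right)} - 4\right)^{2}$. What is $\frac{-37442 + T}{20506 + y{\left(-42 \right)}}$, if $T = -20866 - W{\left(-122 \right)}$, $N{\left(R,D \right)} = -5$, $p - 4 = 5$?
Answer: $- \frac{8306}{2941} \approx -2.8242$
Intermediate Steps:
$p = 9$ ($p = 4 + 5 = 9$)
$y{\left(X \right)} = 81$ ($y{\left(X \right)} = \left(-5 - 4\right)^{2} = \left(-9\right)^{2} = 81$)
$W{\left(v \right)} = -44 + v$ ($W{\left(v \right)} = v - 44 = -44 + v$)
$T = -20700$ ($T = -20866 - \left(-44 - 122\right) = -20866 - -166 = -20866 + 166 = -20700$)
$\frac{-37442 + T}{20506 + y{\left(-42 \right)}} = \frac{-37442 - 20700}{20506 + 81} = - \frac{58142}{20587} = \left(-58142\right) \frac{1}{20587} = - \frac{8306}{2941}$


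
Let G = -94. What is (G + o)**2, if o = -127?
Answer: 48841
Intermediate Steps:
(G + o)**2 = (-94 - 127)**2 = (-221)**2 = 48841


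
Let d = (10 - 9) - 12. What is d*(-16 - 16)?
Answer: 352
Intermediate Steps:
d = -11 (d = 1 - 12 = -11)
d*(-16 - 16) = -11*(-16 - 16) = -11*(-32) = 352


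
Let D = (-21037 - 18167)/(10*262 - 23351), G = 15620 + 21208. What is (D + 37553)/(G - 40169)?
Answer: -778550447/69262271 ≈ -11.241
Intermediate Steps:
G = 36828
D = 39204/20731 (D = -39204/(2620 - 23351) = -39204/(-20731) = -39204*(-1/20731) = 39204/20731 ≈ 1.8911)
(D + 37553)/(G - 40169) = (39204/20731 + 37553)/(36828 - 40169) = (778550447/20731)/(-3341) = (778550447/20731)*(-1/3341) = -778550447/69262271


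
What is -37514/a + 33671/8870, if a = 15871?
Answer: 201643261/140775770 ≈ 1.4324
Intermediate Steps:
-37514/a + 33671/8870 = -37514/15871 + 33671/8870 = 201643261/140775770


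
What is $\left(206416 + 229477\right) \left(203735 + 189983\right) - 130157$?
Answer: $171618790017$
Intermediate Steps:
$\left(206416 + 229477\right) \left(203735 + 189983\right) - 130157 = 435893 \cdot 393718 - 130157 = 171618920174 - 130157 = 171618790017$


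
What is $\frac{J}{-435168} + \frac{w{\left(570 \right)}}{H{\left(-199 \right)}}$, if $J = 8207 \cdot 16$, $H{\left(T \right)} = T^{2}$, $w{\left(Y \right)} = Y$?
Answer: $- \frac{309502547}{1077067998} \approx -0.28736$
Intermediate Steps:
$J = 131312$
$\frac{J}{-435168} + \frac{w{\left(570 \right)}}{H{\left(-199 \right)}} = \frac{131312}{-435168} + \frac{570}{\left(-199\right)^{2}} = 131312 \left(- \frac{1}{435168}\right) + \frac{570}{39601} = - \frac{8207}{27198} + 570 \cdot \frac{1}{39601} = - \frac{8207}{27198} + \frac{570}{39601} = - \frac{309502547}{1077067998}$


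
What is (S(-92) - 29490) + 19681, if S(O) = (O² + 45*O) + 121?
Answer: -5364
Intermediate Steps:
S(O) = 121 + O² + 45*O
(S(-92) - 29490) + 19681 = ((121 + (-92)² + 45*(-92)) - 29490) + 19681 = ((121 + 8464 - 4140) - 29490) + 19681 = (4445 - 29490) + 19681 = -25045 + 19681 = -5364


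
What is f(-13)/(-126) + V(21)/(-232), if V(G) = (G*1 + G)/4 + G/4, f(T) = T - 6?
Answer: 4847/58464 ≈ 0.082906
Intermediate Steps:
f(T) = -6 + T
V(G) = 3*G/4 (V(G) = (G + G)*(1/4) + G*(1/4) = (2*G)*(1/4) + G/4 = G/2 + G/4 = 3*G/4)
f(-13)/(-126) + V(21)/(-232) = (-6 - 13)/(-126) + ((3/4)*21)/(-232) = -19*(-1/126) + (63/4)*(-1/232) = 19/126 - 63/928 = 4847/58464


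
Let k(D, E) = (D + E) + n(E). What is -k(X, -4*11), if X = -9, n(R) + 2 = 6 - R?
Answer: 5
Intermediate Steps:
n(R) = 4 - R (n(R) = -2 + (6 - R) = 4 - R)
k(D, E) = 4 + D (k(D, E) = (D + E) + (4 - E) = 4 + D)
-k(X, -4*11) = -(4 - 9) = -1*(-5) = 5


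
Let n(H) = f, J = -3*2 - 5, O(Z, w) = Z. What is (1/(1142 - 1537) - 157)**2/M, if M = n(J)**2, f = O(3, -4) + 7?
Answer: 961496064/3900625 ≈ 246.50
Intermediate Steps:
f = 10 (f = 3 + 7 = 10)
J = -11 (J = -6 - 5 = -11)
n(H) = 10
M = 100 (M = 10**2 = 100)
(1/(1142 - 1537) - 157)**2/M = (1/(1142 - 1537) - 157)**2/100 = (1/(-395) - 157)**2*(1/100) = (-1/395 - 157)**2*(1/100) = (-62016/395)**2*(1/100) = (3845984256/156025)*(1/100) = 961496064/3900625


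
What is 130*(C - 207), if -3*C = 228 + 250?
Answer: -142870/3 ≈ -47623.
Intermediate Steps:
C = -478/3 (C = -(228 + 250)/3 = -⅓*478 = -478/3 ≈ -159.33)
130*(C - 207) = 130*(-478/3 - 207) = 130*(-1099/3) = -142870/3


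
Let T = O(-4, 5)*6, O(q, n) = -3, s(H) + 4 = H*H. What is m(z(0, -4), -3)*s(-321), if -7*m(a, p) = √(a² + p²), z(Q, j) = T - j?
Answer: -103037*√205/7 ≈ -2.1075e+5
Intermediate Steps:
s(H) = -4 + H² (s(H) = -4 + H*H = -4 + H²)
T = -18 (T = -3*6 = -18)
z(Q, j) = -18 - j
m(a, p) = -√(a² + p²)/7
m(z(0, -4), -3)*s(-321) = (-√((-18 - 1*(-4))² + (-3)²)/7)*(-4 + (-321)²) = (-√((-18 + 4)² + 9)/7)*(-4 + 103041) = -√((-14)² + 9)/7*103037 = -√(196 + 9)/7*103037 = -√205/7*103037 = -103037*√205/7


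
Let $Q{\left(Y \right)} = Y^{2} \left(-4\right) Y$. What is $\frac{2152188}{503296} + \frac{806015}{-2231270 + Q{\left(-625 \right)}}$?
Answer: $\frac{52433741133917}{12259425268352} \approx 4.277$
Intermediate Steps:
$Q{\left(Y \right)} = - 4 Y^{3}$ ($Q{\left(Y \right)} = - 4 Y^{2} Y = - 4 Y^{3}$)
$\frac{2152188}{503296} + \frac{806015}{-2231270 + Q{\left(-625 \right)}} = \frac{2152188}{503296} + \frac{806015}{-2231270 - 4 \left(-625\right)^{3}} = 2152188 \cdot \frac{1}{503296} + \frac{806015}{-2231270 - -976562500} = \frac{538047}{125824} + \frac{806015}{-2231270 + 976562500} = \frac{538047}{125824} + \frac{806015}{974331230} = \frac{538047}{125824} + 806015 \cdot \frac{1}{974331230} = \frac{538047}{125824} + \frac{161203}{194866246} = \frac{52433741133917}{12259425268352}$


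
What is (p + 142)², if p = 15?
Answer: 24649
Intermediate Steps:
(p + 142)² = (15 + 142)² = 157² = 24649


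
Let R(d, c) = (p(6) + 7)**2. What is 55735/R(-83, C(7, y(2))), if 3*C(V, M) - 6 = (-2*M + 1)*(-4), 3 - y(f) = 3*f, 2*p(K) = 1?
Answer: 44588/45 ≈ 990.84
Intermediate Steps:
p(K) = 1/2 (p(K) = (1/2)*1 = 1/2)
y(f) = 3 - 3*f
C(V, M) = 2/3 + 8*M/3 (C(V, M) = 2 + ((-2*M + 1)*(-4))/3 = 2 + ((1 - 2*M)*(-4))/3 = 2 + (-4 + 8*M)/3 = 2 + (-4/3 + 8*M/3) = 2/3 + 8*M/3)
R(d, c) = 225/4 (R(d, c) = (1/2 + 7)**2 = (15/2)**2 = 225/4)
55735/R(-83, C(7, y(2))) = 55735/(225/4) = 55735*(4/225) = 44588/45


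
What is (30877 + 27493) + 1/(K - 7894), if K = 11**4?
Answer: 393822391/6747 ≈ 58370.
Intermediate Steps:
K = 14641
(30877 + 27493) + 1/(K - 7894) = (30877 + 27493) + 1/(14641 - 7894) = 58370 + 1/6747 = 393822391/6747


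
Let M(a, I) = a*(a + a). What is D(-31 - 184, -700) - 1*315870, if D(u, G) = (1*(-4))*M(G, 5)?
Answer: -4235870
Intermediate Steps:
M(a, I) = 2*a² (M(a, I) = a*(2*a) = 2*a²)
D(u, G) = -8*G² (D(u, G) = (1*(-4))*(2*G²) = -8*G²)
D(-31 - 184, -700) - 1*315870 = -8*(-700)² - 1*315870 = -8*490000 - 315870 = -3920000 - 315870 = -4235870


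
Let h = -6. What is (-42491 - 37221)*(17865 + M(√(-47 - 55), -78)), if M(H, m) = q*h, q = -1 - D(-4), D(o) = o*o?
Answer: -1432185504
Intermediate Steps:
D(o) = o²
q = -17 (q = -1 - 1*(-4)² = -1 - 1*16 = -1 - 16 = -17)
M(H, m) = 102 (M(H, m) = -17*(-6) = 102)
(-42491 - 37221)*(17865 + M(√(-47 - 55), -78)) = (-42491 - 37221)*(17865 + 102) = -79712*17967 = -1432185504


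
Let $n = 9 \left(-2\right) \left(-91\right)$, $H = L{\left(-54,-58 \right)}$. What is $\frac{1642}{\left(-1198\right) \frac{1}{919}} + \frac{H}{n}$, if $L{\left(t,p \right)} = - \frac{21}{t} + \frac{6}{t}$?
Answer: $- \frac{22245645521}{17660916} \approx -1259.6$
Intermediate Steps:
$L{\left(t,p \right)} = - \frac{15}{t}$
$H = \frac{5}{18}$ ($H = - \frac{15}{-54} = \left(-15\right) \left(- \frac{1}{54}\right) = \frac{5}{18} \approx 0.27778$)
$n = 1638$ ($n = \left(-18\right) \left(-91\right) = 1638$)
$\frac{1642}{\left(-1198\right) \frac{1}{919}} + \frac{H}{n} = \frac{1642}{\left(-1198\right) \frac{1}{919}} + \frac{5}{18 \cdot 1638} = \frac{1642}{\left(-1198\right) \frac{1}{919}} + \frac{5}{18} \cdot \frac{1}{1638} = \frac{1642}{- \frac{1198}{919}} + \frac{5}{29484} = 1642 \left(- \frac{919}{1198}\right) + \frac{5}{29484} = - \frac{754499}{599} + \frac{5}{29484} = - \frac{22245645521}{17660916}$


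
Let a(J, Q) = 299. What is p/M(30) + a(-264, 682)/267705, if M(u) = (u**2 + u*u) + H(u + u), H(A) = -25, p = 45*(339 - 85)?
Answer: 24483191/3801411 ≈ 6.4406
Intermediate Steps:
p = 11430 (p = 45*254 = 11430)
M(u) = -25 + 2*u**2 (M(u) = (u**2 + u*u) - 25 = (u**2 + u**2) - 25 = 2*u**2 - 25 = -25 + 2*u**2)
p/M(30) + a(-264, 682)/267705 = 11430/(-25 + 2*30**2) + 299/267705 = 11430/(-25 + 2*900) + 299*(1/267705) = 11430/(-25 + 1800) + 299/267705 = 11430/1775 + 299/267705 = 11430*(1/1775) + 299/267705 = 2286/355 + 299/267705 = 24483191/3801411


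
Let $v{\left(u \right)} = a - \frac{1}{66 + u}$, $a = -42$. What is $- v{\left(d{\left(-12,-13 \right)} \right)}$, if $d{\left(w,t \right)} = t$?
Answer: $\frac{2227}{53} \approx 42.019$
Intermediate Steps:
$v{\left(u \right)} = -42 - \frac{1}{66 + u}$
$- v{\left(d{\left(-12,-13 \right)} \right)} = - \frac{-2773 - -546}{66 - 13} = - \frac{-2773 + 546}{53} = - \frac{-2227}{53} = \left(-1\right) \left(- \frac{2227}{53}\right) = \frac{2227}{53}$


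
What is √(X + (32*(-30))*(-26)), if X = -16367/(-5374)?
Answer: √720929661218/5374 ≈ 158.00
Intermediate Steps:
X = 16367/5374 (X = -16367*(-1/5374) = 16367/5374 ≈ 3.0456)
√(X + (32*(-30))*(-26)) = √(16367/5374 + (32*(-30))*(-26)) = √(16367/5374 - 960*(-26)) = √(16367/5374 + 24960) = √(134151407/5374) = √720929661218/5374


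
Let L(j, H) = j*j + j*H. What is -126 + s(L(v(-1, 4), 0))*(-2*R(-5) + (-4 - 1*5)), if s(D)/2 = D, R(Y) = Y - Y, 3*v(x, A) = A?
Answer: -158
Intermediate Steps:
v(x, A) = A/3
L(j, H) = j**2 + H*j
R(Y) = 0
s(D) = 2*D
-126 + s(L(v(-1, 4), 0))*(-2*R(-5) + (-4 - 1*5)) = -126 + (2*(((1/3)*4)*(0 + (1/3)*4)))*(-2*0 + (-4 - 1*5)) = -126 + (2*(4*(0 + 4/3)/3))*(0 + (-4 - 5)) = -126 + (2*((4/3)*(4/3)))*(0 - 9) = -126 + (2*(16/9))*(-9) = -126 + (32/9)*(-9) = -126 - 32 = -158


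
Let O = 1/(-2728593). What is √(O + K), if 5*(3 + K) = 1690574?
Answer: √6992546262021561570/4547655 ≈ 581.47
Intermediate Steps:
O = -1/2728593 ≈ -3.6649e-7
K = 1690559/5 (K = -3 + (⅕)*1690574 = -3 + 1690574/5 = 1690559/5 ≈ 3.3811e+5)
√(O + K) = √(-1/2728593 + 1690559/5) = √(4612847453482/13642965) = √6992546262021561570/4547655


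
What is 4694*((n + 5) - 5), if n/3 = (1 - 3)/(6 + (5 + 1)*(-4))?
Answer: 4694/3 ≈ 1564.7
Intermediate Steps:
n = ⅓ (n = 3*((1 - 3)/(6 + (5 + 1)*(-4))) = 3*(-2/(6 + 6*(-4))) = 3*(-2/(6 - 24)) = 3*(-2/(-18)) = 3*(-2*(-1/18)) = 3*(⅑) = ⅓ ≈ 0.33333)
4694*((n + 5) - 5) = 4694*((⅓ + 5) - 5) = 4694*(16/3 - 5) = 4694*(⅓) = 4694/3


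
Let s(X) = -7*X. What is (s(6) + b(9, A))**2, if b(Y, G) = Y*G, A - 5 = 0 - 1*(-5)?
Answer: 2304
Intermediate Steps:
A = 10 (A = 5 + (0 - 1*(-5)) = 5 + (0 + 5) = 5 + 5 = 10)
b(Y, G) = G*Y
(s(6) + b(9, A))**2 = (-7*6 + 10*9)**2 = (-42 + 90)**2 = 48**2 = 2304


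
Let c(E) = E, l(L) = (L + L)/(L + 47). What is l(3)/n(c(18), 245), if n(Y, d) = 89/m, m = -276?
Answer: -828/2225 ≈ -0.37213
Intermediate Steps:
l(L) = 2*L/(47 + L) (l(L) = (2*L)/(47 + L) = 2*L/(47 + L))
n(Y, d) = -89/276 (n(Y, d) = 89/(-276) = 89*(-1/276) = -89/276)
l(3)/n(c(18), 245) = (2*3/(47 + 3))/(-89/276) = (2*3/50)*(-276/89) = (2*3*(1/50))*(-276/89) = (3/25)*(-276/89) = -828/2225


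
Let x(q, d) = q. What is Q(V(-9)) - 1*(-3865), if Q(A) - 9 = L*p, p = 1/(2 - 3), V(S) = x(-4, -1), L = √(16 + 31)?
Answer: 3874 - √47 ≈ 3867.1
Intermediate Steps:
L = √47 ≈ 6.8557
V(S) = -4
p = -1 (p = 1/(-1) = -1)
Q(A) = 9 - √47 (Q(A) = 9 + √47*(-1) = 9 - √47)
Q(V(-9)) - 1*(-3865) = (9 - √47) - 1*(-3865) = (9 - √47) + 3865 = 3874 - √47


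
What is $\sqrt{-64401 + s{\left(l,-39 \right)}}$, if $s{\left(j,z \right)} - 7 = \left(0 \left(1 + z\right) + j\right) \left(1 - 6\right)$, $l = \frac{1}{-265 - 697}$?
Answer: $\frac{i \sqrt{59593036126}}{962} \approx 253.76 i$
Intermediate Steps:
$l = - \frac{1}{962}$ ($l = \frac{1}{-962} = - \frac{1}{962} \approx -0.0010395$)
$s{\left(j,z \right)} = 7 - 5 j$ ($s{\left(j,z \right)} = 7 + \left(0 \left(1 + z\right) + j\right) \left(1 - 6\right) = 7 + \left(0 + j\right) \left(1 - 6\right) = 7 + j \left(-5\right) = 7 - 5 j$)
$\sqrt{-64401 + s{\left(l,-39 \right)}} = \sqrt{-64401 + \left(7 - - \frac{5}{962}\right)} = \sqrt{-64401 + \left(7 + \frac{5}{962}\right)} = \sqrt{-64401 + \frac{6739}{962}} = \sqrt{- \frac{61947023}{962}} = \frac{i \sqrt{59593036126}}{962}$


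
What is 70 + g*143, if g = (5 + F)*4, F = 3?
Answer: 4646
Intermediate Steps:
g = 32 (g = (5 + 3)*4 = 8*4 = 32)
70 + g*143 = 70 + 32*143 = 70 + 4576 = 4646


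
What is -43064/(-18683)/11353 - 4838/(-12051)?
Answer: 146671135318/365159243007 ≈ 0.40166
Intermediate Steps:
-43064/(-18683)/11353 - 4838/(-12051) = -43064*(-1/18683)*(1/11353) - 4838*(-1/12051) = (6152/2669)*(1/11353) + 4838/12051 = 6152/30301157 + 4838/12051 = 146671135318/365159243007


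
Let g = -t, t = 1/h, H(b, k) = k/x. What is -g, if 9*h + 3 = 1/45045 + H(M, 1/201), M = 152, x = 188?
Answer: -5106481380/1702132849 ≈ -3.0000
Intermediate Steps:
H(b, k) = k/188
h = -1702132849/5106481380 (h = -⅓ + (1/45045 + (1/188)/201)/9 = -⅓ + (1/45045 + (1/188)*(1/201))/9 = -⅓ + (1/45045 + 1/37788)/9 = -⅓ + (⅑)*(27611/567386820) = -⅓ + 27611/5106481380 = -1702132849/5106481380 ≈ -0.33333)
t = -5106481380/1702132849 (t = 1/(-1702132849/5106481380) = -5106481380/1702132849 ≈ -3.0000)
g = 5106481380/1702132849 (g = -1*(-5106481380/1702132849) = 5106481380/1702132849 ≈ 3.0000)
-g = -1*5106481380/1702132849 = -5106481380/1702132849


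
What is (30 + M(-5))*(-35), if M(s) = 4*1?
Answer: -1190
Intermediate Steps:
M(s) = 4
(30 + M(-5))*(-35) = (30 + 4)*(-35) = 34*(-35) = -1190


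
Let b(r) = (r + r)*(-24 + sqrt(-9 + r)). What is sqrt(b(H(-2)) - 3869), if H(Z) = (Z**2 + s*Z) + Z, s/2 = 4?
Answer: sqrt(-3197 - 28*I*sqrt(23)) ≈ 1.1872 - 56.555*I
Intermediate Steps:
s = 8 (s = 2*4 = 8)
H(Z) = Z**2 + 9*Z (H(Z) = (Z**2 + 8*Z) + Z = Z**2 + 9*Z)
b(r) = 2*r*(-24 + sqrt(-9 + r)) (b(r) = (2*r)*(-24 + sqrt(-9 + r)) = 2*r*(-24 + sqrt(-9 + r)))
sqrt(b(H(-2)) - 3869) = sqrt(2*(-2*(9 - 2))*(-24 + sqrt(-9 - 2*(9 - 2))) - 3869) = sqrt(2*(-2*7)*(-24 + sqrt(-9 - 2*7)) - 3869) = sqrt(2*(-14)*(-24 + sqrt(-9 - 14)) - 3869) = sqrt(2*(-14)*(-24 + sqrt(-23)) - 3869) = sqrt(2*(-14)*(-24 + I*sqrt(23)) - 3869) = sqrt((672 - 28*I*sqrt(23)) - 3869) = sqrt(-3197 - 28*I*sqrt(23))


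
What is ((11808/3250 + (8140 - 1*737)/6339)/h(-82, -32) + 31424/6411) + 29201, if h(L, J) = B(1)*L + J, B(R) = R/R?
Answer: 73291478310871403/2509478565750 ≈ 29206.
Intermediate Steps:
B(R) = 1
h(L, J) = J + L (h(L, J) = 1*L + J = L + J = J + L)
((11808/3250 + (8140 - 1*737)/6339)/h(-82, -32) + 31424/6411) + 29201 = ((11808/3250 + (8140 - 1*737)/6339)/(-32 - 82) + 31424/6411) + 29201 = ((11808*(1/3250) + (8140 - 737)*(1/6339))/(-114) + 31424*(1/6411)) + 29201 = ((5904/1625 + 7403*(1/6339))*(-1/114) + 31424/6411) + 29201 = ((5904/1625 + 7403/6339)*(-1/114) + 31424/6411) + 29201 = ((49455331/10300875)*(-1/114) + 31424/6411) + 29201 = (-49455331/1174299750 + 31424/6411) + 29201 = 12194712405653/2509478565750 + 29201 = 73291478310871403/2509478565750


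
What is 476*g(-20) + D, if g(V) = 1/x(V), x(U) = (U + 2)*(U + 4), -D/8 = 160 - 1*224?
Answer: 36983/72 ≈ 513.65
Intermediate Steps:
D = 512 (D = -8*(160 - 1*224) = -8*(160 - 224) = -8*(-64) = 512)
x(U) = (2 + U)*(4 + U)
g(V) = 1/(8 + V**2 + 6*V)
476*g(-20) + D = 476/(8 + (-20)**2 + 6*(-20)) + 512 = 476/(8 + 400 - 120) + 512 = 476/288 + 512 = 476*(1/288) + 512 = 119/72 + 512 = 36983/72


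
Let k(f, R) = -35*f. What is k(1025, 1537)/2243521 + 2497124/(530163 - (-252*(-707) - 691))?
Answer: 399264098561/56519101535 ≈ 7.0642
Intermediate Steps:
k(1025, 1537)/2243521 + 2497124/(530163 - (-252*(-707) - 691)) = -35*1025/2243521 + 2497124/(530163 - (-252*(-707) - 691)) = -35875*1/2243521 + 2497124/(530163 - (178164 - 691)) = -5125/320503 + 2497124/(530163 - 1*177473) = -5125/320503 + 2497124/(530163 - 177473) = -5125/320503 + 2497124/352690 = -5125/320503 + 2497124*(1/352690) = -5125/320503 + 1248562/176345 = 399264098561/56519101535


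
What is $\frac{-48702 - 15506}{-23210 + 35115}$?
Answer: $- \frac{64208}{11905} \approx -5.3934$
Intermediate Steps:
$\frac{-48702 - 15506}{-23210 + 35115} = - \frac{64208}{11905}$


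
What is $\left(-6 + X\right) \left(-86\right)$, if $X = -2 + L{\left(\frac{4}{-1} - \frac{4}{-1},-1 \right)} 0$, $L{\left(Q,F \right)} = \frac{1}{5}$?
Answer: $688$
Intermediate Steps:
$L{\left(Q,F \right)} = \frac{1}{5}$
$X = -2$ ($X = -2 + \frac{1}{5} \cdot 0 = -2 + 0 = -2$)
$\left(-6 + X\right) \left(-86\right) = \left(-6 - 2\right) \left(-86\right) = \left(-8\right) \left(-86\right) = 688$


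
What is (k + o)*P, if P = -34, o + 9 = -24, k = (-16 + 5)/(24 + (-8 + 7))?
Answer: 26180/23 ≈ 1138.3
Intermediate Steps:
k = -11/23 (k = -11/(24 - 1) = -11/23 ≈ -0.47826)
o = -33 (o = -9 - 24 = -33)
(k + o)*P = (-11/23 - 33)*(-34) = -770/23*(-34) = 26180/23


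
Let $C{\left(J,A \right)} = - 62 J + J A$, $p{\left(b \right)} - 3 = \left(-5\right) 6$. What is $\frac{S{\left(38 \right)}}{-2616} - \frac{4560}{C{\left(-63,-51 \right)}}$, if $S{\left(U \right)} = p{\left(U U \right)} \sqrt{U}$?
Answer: $- \frac{1520}{2373} + \frac{9 \sqrt{38}}{872} \approx -0.57692$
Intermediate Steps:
$p{\left(b \right)} = -27$ ($p{\left(b \right)} = 3 - 30 = -27$)
$S{\left(U \right)} = - 27 \sqrt{U}$
$C{\left(J,A \right)} = - 62 J + A J$
$\frac{S{\left(38 \right)}}{-2616} - \frac{4560}{C{\left(-63,-51 \right)}} = \frac{\left(-27\right) \sqrt{38}}{-2616} - \frac{4560}{\left(-63\right) \left(-62 - 51\right)} = - 27 \sqrt{38} \left(- \frac{1}{2616}\right) - \frac{4560}{\left(-63\right) \left(-113\right)} = \frac{9 \sqrt{38}}{872} - \frac{4560}{7119} = \frac{9 \sqrt{38}}{872} - \frac{1520}{2373} = - \frac{1520}{2373} + \frac{9 \sqrt{38}}{872}$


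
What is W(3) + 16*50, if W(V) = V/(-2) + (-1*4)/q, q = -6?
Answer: 4795/6 ≈ 799.17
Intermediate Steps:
W(V) = 2/3 - V/2 (W(V) = V/(-2) - 1*4/(-6) = V*(-1/2) - 4*(-1/6) = -V/2 + 2/3 = 2/3 - V/2)
W(3) + 16*50 = (2/3 - 1/2*3) + 16*50 = (2/3 - 3/2) + 800 = -5/6 + 800 = 4795/6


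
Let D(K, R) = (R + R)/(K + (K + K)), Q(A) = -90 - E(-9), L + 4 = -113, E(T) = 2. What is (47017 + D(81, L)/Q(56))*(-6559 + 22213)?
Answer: 152352886343/207 ≈ 7.3600e+8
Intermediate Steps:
L = -117 (L = -4 - 113 = -117)
Q(A) = -92 (Q(A) = -90 - 1*2 = -90 - 2 = -92)
D(K, R) = 2*R/(3*K) (D(K, R) = (2*R)/(K + 2*K) = (2*R)/((3*K)) = (2*R)*(1/(3*K)) = 2*R/(3*K))
(47017 + D(81, L)/Q(56))*(-6559 + 22213) = (47017 + ((2/3)*(-117)/81)/(-92))*(-6559 + 22213) = (47017 + ((2/3)*(-117)*(1/81))*(-1/92))*15654 = (47017 - 26/27*(-1/92))*15654 = (47017 + 13/1242)*15654 = (58395127/1242)*15654 = 152352886343/207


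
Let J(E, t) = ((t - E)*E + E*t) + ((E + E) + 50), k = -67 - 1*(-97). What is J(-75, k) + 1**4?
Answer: -10224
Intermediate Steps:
k = 30 (k = -67 + 97 = 30)
J(E, t) = 50 + 2*E + E*t + E*(t - E) (J(E, t) = (E*(t - E) + E*t) + (2*E + 50) = (E*t + E*(t - E)) + (50 + 2*E) = 50 + 2*E + E*t + E*(t - E))
J(-75, k) + 1**4 = (50 - 1*(-75)**2 + 2*(-75) + 2*(-75)*30) + 1**4 = (50 - 1*5625 - 150 - 4500) + 1 = (50 - 5625 - 150 - 4500) + 1 = -10225 + 1 = -10224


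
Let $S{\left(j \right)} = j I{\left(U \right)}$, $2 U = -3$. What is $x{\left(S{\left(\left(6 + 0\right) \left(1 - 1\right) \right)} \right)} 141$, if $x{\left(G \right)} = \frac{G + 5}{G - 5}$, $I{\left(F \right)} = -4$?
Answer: $-141$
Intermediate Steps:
$U = - \frac{3}{2}$ ($U = \frac{1}{2} \left(-3\right) = - \frac{3}{2} \approx -1.5$)
$S{\left(j \right)} = - 4 j$ ($S{\left(j \right)} = j \left(-4\right) = - 4 j$)
$x{\left(G \right)} = \frac{5 + G}{-5 + G}$
$x{\left(S{\left(\left(6 + 0\right) \left(1 - 1\right) \right)} \right)} 141 = \frac{5 - 4 \left(6 + 0\right) \left(1 - 1\right)}{-5 - 4 \left(6 + 0\right) \left(1 - 1\right)} 141 = \frac{5 - 4 \cdot 6 \cdot 0}{-5 - 4 \cdot 6 \cdot 0} \cdot 141 = \frac{5 - 0}{-5 - 0} \cdot 141 = \frac{5 + 0}{-5 + 0} \cdot 141 = \frac{1}{-5} \cdot 5 \cdot 141 = \left(- \frac{1}{5}\right) 5 \cdot 141 = \left(-1\right) 141 = -141$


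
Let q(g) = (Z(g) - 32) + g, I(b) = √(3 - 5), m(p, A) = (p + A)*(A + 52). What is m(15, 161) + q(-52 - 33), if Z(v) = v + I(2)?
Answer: 37286 + I*√2 ≈ 37286.0 + 1.4142*I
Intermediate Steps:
m(p, A) = (52 + A)*(A + p) (m(p, A) = (A + p)*(52 + A) = (52 + A)*(A + p))
I(b) = I*√2 (I(b) = √(-2) = I*√2)
Z(v) = v + I*√2
q(g) = -32 + 2*g + I*√2 (q(g) = ((g + I*√2) - 32) + g = (-32 + g + I*√2) + g = -32 + 2*g + I*√2)
m(15, 161) + q(-52 - 33) = (161² + 52*161 + 52*15 + 161*15) + (-32 + 2*(-52 - 33) + I*√2) = (25921 + 8372 + 780 + 2415) + (-32 + 2*(-85) + I*√2) = 37488 + (-32 - 170 + I*√2) = 37488 + (-202 + I*√2) = 37286 + I*√2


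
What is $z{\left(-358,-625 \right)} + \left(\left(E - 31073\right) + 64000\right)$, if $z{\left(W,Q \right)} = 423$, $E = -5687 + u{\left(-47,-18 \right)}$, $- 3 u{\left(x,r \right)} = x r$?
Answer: $27381$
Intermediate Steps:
$u{\left(x,r \right)} = - \frac{r x}{3}$ ($u{\left(x,r \right)} = - \frac{x r}{3} = - \frac{r x}{3}$)
$E = -5969$ ($E = -5687 - \left(-6\right) \left(-47\right) = -5687 - 282 = -5969$)
$z{\left(-358,-625 \right)} + \left(\left(E - 31073\right) + 64000\right) = 423 + \left(\left(-5969 - 31073\right) + 64000\right) = 423 + \left(-37042 + 64000\right) = 423 + 26958 = 27381$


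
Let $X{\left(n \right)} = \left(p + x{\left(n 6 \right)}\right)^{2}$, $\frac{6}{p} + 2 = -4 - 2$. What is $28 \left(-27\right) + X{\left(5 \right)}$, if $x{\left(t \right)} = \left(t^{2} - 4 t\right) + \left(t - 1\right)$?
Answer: $\frac{10440193}{16} \approx 6.5251 \cdot 10^{5}$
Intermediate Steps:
$x{\left(t \right)} = -1 + t^{2} - 3 t$ ($x{\left(t \right)} = \left(t^{2} - 4 t\right) + \left(-1 + t\right) = -1 + t^{2} - 3 t$)
$p = - \frac{3}{4}$ ($p = \frac{6}{-2 - 6} = \frac{6}{-8} = 6 \left(- \frac{1}{8}\right) = - \frac{3}{4} \approx -0.75$)
$X{\left(n \right)} = \left(- \frac{7}{4} - 18 n + 36 n^{2}\right)^{2}$ ($X{\left(n \right)} = \left(- \frac{3}{4} - \left(1 - 36 n^{2} + 3 n 6\right)\right)^{2} = \left(- \frac{3}{4} - \left(1 - 36 n^{2} + 3 \cdot 6 n\right)\right)^{2} = \left(- \frac{3}{4} - \left(1 - 36 n^{2} + 18 n\right)\right)^{2} = \left(- \frac{7}{4} - 18 n + 36 n^{2}\right)^{2}$)
$28 \left(-27\right) + X{\left(5 \right)} = 28 \left(-27\right) + \frac{\left(7 - 144 \cdot 5^{2} + 72 \cdot 5\right)^{2}}{16} = -756 + \frac{\left(7 - 3600 + 360\right)^{2}}{16} = -756 + \frac{\left(-3233\right)^{2}}{16} = -756 + \frac{1}{16} \cdot 10452289 = -756 + \frac{10452289}{16} = \frac{10440193}{16}$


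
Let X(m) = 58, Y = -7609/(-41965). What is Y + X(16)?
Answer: 348797/5995 ≈ 58.181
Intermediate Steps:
Y = 1087/5995 (Y = -7609*(-1/41965) = 1087/5995 ≈ 0.18132)
Y + X(16) = 1087/5995 + 58 = 348797/5995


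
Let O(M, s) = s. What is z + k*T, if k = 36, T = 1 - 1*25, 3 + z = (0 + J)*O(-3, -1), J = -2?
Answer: -865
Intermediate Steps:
z = -1 (z = -3 + (0 - 2)*(-1) = -3 - 2*(-1) = -3 + 2 = -1)
T = -24 (T = 1 - 25 = -24)
z + k*T = -1 + 36*(-24) = -1 - 864 = -865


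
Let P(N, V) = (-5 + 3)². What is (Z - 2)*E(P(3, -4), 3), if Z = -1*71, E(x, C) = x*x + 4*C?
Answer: -2044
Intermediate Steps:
P(N, V) = 4 (P(N, V) = (-2)² = 4)
E(x, C) = x² + 4*C
Z = -71
(Z - 2)*E(P(3, -4), 3) = (-71 - 2)*(4² + 4*3) = -73*(16 + 12) = -73*28 = -2044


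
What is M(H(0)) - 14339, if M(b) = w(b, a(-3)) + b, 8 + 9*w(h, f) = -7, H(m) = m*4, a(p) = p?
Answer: -43022/3 ≈ -14341.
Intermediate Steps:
H(m) = 4*m
w(h, f) = -5/3 (w(h, f) = -8/9 + (⅑)*(-7) = -8/9 - 7/9 = -5/3)
M(b) = -5/3 + b
M(H(0)) - 14339 = (-5/3 + 4*0) - 14339 = (-5/3 + 0) - 14339 = -5/3 - 14339 = -43022/3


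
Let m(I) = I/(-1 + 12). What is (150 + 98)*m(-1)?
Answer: -248/11 ≈ -22.545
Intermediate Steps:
m(I) = I/11
(150 + 98)*m(-1) = (150 + 98)*((1/11)*(-1)) = 248*(-1/11) = -248/11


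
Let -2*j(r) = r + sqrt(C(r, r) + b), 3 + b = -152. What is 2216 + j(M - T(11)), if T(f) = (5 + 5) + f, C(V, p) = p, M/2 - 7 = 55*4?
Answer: 3999/2 - sqrt(278)/2 ≈ 1991.2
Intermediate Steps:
M = 454 (M = 14 + 2*(55*4) = 14 + 2*220 = 14 + 440 = 454)
b = -155 (b = -3 - 152 = -155)
T(f) = 10 + f
j(r) = -r/2 - sqrt(-155 + r)/2 (j(r) = -(r + sqrt(r - 155))/2 = -(r + sqrt(-155 + r))/2 = -r/2 - sqrt(-155 + r)/2)
2216 + j(M - T(11)) = 2216 + (-(454 - (10 + 11))/2 - sqrt(-155 + (454 - (10 + 11)))/2) = 2216 + (-(454 - 1*21)/2 - sqrt(-155 + (454 - 1*21))/2) = 2216 + (-(454 - 21)/2 - sqrt(-155 + (454 - 21))/2) = 2216 + (-1/2*433 - sqrt(-155 + 433)/2) = 2216 + (-433/2 - sqrt(278)/2) = 3999/2 - sqrt(278)/2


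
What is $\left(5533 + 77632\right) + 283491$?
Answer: $366656$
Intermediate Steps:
$\left(5533 + 77632\right) + 283491 = 83165 + 283491 = 366656$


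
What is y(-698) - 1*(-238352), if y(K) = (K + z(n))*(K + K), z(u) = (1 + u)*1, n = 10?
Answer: 1197404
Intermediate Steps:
z(u) = 1 + u
y(K) = 2*K*(11 + K) (y(K) = (K + (1 + 10))*(K + K) = (K + 11)*(2*K) = (11 + K)*(2*K) = 2*K*(11 + K))
y(-698) - 1*(-238352) = 2*(-698)*(11 - 698) - 1*(-238352) = 2*(-698)*(-687) + 238352 = 959052 + 238352 = 1197404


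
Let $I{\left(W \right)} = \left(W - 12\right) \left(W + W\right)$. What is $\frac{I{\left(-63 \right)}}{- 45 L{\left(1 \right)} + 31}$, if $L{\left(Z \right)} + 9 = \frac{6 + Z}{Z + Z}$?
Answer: $\frac{18900}{557} \approx 33.932$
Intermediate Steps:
$L{\left(Z \right)} = -9 + \frac{6 + Z}{2 Z}$ ($L{\left(Z \right)} = -9 + \frac{6 + Z}{Z + Z} = -9 + \frac{6 + Z}{2 Z}$)
$I{\left(W \right)} = 2 W \left(-12 + W\right)$ ($I{\left(W \right)} = \left(-12 + W\right) 2 W = 2 W \left(-12 + W\right)$)
$\frac{I{\left(-63 \right)}}{- 45 L{\left(1 \right)} + 31} = \frac{2 \left(-63\right) \left(-12 - 63\right)}{- 45 \left(- \frac{17}{2} + \frac{3}{1}\right) + 31} = \frac{2 \left(-63\right) \left(-75\right)}{- 45 \left(- \frac{17}{2} + 3 \cdot 1\right) + 31} = \frac{9450}{- 45 \left(- \frac{17}{2} + 3\right) + 31} = \frac{9450}{\left(-45\right) \left(- \frac{11}{2}\right) + 31} = \frac{9450}{\frac{495}{2} + 31} = \frac{9450}{\frac{557}{2}} = 9450 \cdot \frac{2}{557} = \frac{18900}{557}$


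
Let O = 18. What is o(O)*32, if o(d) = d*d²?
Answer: 186624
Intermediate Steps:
o(d) = d³
o(O)*32 = 18³*32 = 5832*32 = 186624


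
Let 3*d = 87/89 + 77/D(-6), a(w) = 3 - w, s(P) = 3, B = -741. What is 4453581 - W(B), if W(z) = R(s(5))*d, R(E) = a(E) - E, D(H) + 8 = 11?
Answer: 1189113241/267 ≈ 4.4536e+6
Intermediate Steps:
D(H) = 3 (D(H) = -8 + 11 = 3)
R(E) = 3 - 2*E (R(E) = (3 - E) - E = 3 - 2*E)
d = 7114/801 (d = (87/89 + 77/3)/3 = (⅓)*(7114/267) = 7114/801 ≈ 8.8814)
W(z) = -7114/267 (W(z) = (3 - 2*3)*(7114/801) = (3 - 6)*(7114/801) = -3*7114/801 = -7114/267)
4453581 - W(B) = 4453581 - 1*(-7114/267) = 4453581 + 7114/267 = 1189113241/267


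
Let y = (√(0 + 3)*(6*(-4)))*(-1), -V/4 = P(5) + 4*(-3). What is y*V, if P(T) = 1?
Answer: 1056*√3 ≈ 1829.0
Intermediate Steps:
V = 44 (V = -4*(1 + 4*(-3)) = -4*(1 - 12) = -4*(-11) = 44)
y = 24*√3 (y = (√3*(-24))*(-1) = -24*√3*(-1) = 24*√3 ≈ 41.569)
y*V = (24*√3)*44 = 1056*√3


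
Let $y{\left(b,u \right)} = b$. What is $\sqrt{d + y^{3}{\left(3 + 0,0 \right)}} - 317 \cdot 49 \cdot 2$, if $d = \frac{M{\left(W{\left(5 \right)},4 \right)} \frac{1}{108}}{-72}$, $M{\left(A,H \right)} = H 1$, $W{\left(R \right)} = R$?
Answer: $-31066 + \frac{\sqrt{314922}}{108} \approx -31061.0$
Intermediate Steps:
$M{\left(A,H \right)} = H$
$d = - \frac{1}{1944}$ ($d = \frac{4 \cdot \frac{1}{108}}{-72} = 4 \cdot \frac{1}{108} \left(- \frac{1}{72}\right) = \frac{1}{27} \left(- \frac{1}{72}\right) = - \frac{1}{1944} \approx -0.0005144$)
$\sqrt{d + y^{3}{\left(3 + 0,0 \right)}} - 317 \cdot 49 \cdot 2 = \sqrt{- \frac{1}{1944} + \left(3 + 0\right)^{3}} - 317 \cdot 49 \cdot 2 = \sqrt{- \frac{1}{1944} + 3^{3}} - 31066 = \sqrt{- \frac{1}{1944} + 27} - 31066 = \sqrt{\frac{52487}{1944}} - 31066 = \frac{\sqrt{314922}}{108} - 31066 = -31066 + \frac{\sqrt{314922}}{108}$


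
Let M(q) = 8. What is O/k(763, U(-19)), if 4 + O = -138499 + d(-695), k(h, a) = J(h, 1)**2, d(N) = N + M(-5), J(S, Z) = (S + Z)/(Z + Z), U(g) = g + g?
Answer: -69595/72962 ≈ -0.95385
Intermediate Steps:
U(g) = 2*g
J(S, Z) = (S + Z)/(2*Z) (J(S, Z) = (S + Z)/((2*Z)) = (S + Z)*(1/(2*Z)) = (S + Z)/(2*Z))
d(N) = 8 + N (d(N) = N + 8 = 8 + N)
k(h, a) = (1/2 + h/2)**2 (k(h, a) = ((1/2)*(h + 1)/1)**2 = ((1/2)*1*(1 + h))**2 = (1/2 + h/2)**2)
O = -139190 (O = -4 + (-138499 + (8 - 695)) = -4 + (-138499 - 687) = -4 - 139186 = -139190)
O/k(763, U(-19)) = -139190*4/(1 + 763)**2 = -139190/((1/4)*764**2) = -139190/((1/4)*583696) = -139190/145924 = -139190*1/145924 = -69595/72962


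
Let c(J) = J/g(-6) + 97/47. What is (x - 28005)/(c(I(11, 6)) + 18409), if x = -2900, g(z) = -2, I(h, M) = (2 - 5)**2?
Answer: -2905070/1730217 ≈ -1.6790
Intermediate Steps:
I(h, M) = 9 (I(h, M) = (-3)**2 = 9)
c(J) = 97/47 - J/2 (c(J) = J/(-2) + 97/47 = J*(-1/2) + 97*(1/47) = -J/2 + 97/47 = 97/47 - J/2)
(x - 28005)/(c(I(11, 6)) + 18409) = (-2900 - 28005)/((97/47 - 1/2*9) + 18409) = -30905/((97/47 - 9/2) + 18409) = -30905/(-229/94 + 18409) = -30905/1730217/94 = -30905*94/1730217 = -2905070/1730217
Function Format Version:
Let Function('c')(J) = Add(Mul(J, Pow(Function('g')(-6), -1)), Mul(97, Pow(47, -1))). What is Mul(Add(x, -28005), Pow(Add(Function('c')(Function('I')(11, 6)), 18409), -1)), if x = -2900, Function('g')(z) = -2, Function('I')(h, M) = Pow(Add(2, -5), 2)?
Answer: Rational(-2905070, 1730217) ≈ -1.6790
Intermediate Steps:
Function('I')(h, M) = 9 (Function('I')(h, M) = Pow(-3, 2) = 9)
Function('c')(J) = Add(Rational(97, 47), Mul(Rational(-1, 2), J)) (Function('c')(J) = Add(Mul(J, Pow(-2, -1)), Mul(97, Pow(47, -1))) = Add(Mul(J, Rational(-1, 2)), Mul(97, Rational(1, 47))) = Add(Mul(Rational(-1, 2), J), Rational(97, 47)) = Add(Rational(97, 47), Mul(Rational(-1, 2), J)))
Mul(Add(x, -28005), Pow(Add(Function('c')(Function('I')(11, 6)), 18409), -1)) = Mul(Add(-2900, -28005), Pow(Add(Add(Rational(97, 47), Mul(Rational(-1, 2), 9)), 18409), -1)) = Mul(-30905, Pow(Add(Add(Rational(97, 47), Rational(-9, 2)), 18409), -1)) = Mul(-30905, Pow(Add(Rational(-229, 94), 18409), -1)) = Mul(-30905, Pow(Rational(1730217, 94), -1)) = Mul(-30905, Rational(94, 1730217)) = Rational(-2905070, 1730217)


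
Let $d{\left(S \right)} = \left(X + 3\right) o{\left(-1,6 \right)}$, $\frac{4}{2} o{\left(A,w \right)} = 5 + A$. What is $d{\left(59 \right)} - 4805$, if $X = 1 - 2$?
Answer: $-4801$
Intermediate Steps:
$o{\left(A,w \right)} = \frac{5}{2} + \frac{A}{2}$ ($o{\left(A,w \right)} = \frac{5 + A}{2} = \frac{5}{2} + \frac{A}{2}$)
$X = -1$
$d{\left(S \right)} = 4$ ($d{\left(S \right)} = \left(-1 + 3\right) \left(\frac{5}{2} + \frac{1}{2} \left(-1\right)\right) = 2 \left(\frac{5}{2} - \frac{1}{2}\right) = 2 \cdot 2 = 4$)
$d{\left(59 \right)} - 4805 = 4 - 4805 = -4801$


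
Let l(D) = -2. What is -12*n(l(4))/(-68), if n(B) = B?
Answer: -6/17 ≈ -0.35294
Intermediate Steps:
-12*n(l(4))/(-68) = -12*(-2)/(-68) = 24*(-1/68) = -6/17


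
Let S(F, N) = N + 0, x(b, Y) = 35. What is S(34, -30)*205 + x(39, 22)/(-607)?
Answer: -3733085/607 ≈ -6150.1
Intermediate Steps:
S(F, N) = N
S(34, -30)*205 + x(39, 22)/(-607) = -30*205 + 35/(-607) = -6150 + 35*(-1/607) = -6150 - 35/607 = -3733085/607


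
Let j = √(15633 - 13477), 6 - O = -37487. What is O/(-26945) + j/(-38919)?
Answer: -37493/26945 - 14*√11/38919 ≈ -1.3927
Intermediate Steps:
O = 37493 (O = 6 - 1*(-37487) = 6 + 37487 = 37493)
j = 14*√11 (j = √2156 = 14*√11 ≈ 46.433)
O/(-26945) + j/(-38919) = 37493/(-26945) + (14*√11)/(-38919) = 37493*(-1/26945) + (14*√11)*(-1/38919) = -37493/26945 - 14*√11/38919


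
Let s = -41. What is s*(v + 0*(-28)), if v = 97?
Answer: -3977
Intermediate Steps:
s*(v + 0*(-28)) = -41*(97 + 0*(-28)) = -41*(97 + 0) = -41*97 = -3977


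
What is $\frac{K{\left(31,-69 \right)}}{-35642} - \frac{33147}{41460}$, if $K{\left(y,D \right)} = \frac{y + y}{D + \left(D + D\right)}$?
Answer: $- \frac{40758746983}{50981247540} \approx -0.79949$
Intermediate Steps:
$K{\left(y,D \right)} = \frac{2 y}{3 D}$ ($K{\left(y,D \right)} = \frac{2 y}{D + 2 D} = \frac{2 y}{3 D}$)
$\frac{K{\left(31,-69 \right)}}{-35642} - \frac{33147}{41460} = \frac{\frac{2}{3} \cdot 31 \frac{1}{-69}}{-35642} - \frac{33147}{41460} = \frac{2}{3} \cdot 31 \left(- \frac{1}{69}\right) \left(- \frac{1}{35642}\right) - \frac{11049}{13820} = \left(- \frac{62}{207}\right) \left(- \frac{1}{35642}\right) - \frac{11049}{13820} = \frac{31}{3688947} - \frac{11049}{13820} = - \frac{40758746983}{50981247540}$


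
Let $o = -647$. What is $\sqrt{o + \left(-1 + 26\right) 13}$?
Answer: $i \sqrt{322} \approx 17.944 i$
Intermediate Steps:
$\sqrt{o + \left(-1 + 26\right) 13} = \sqrt{-647 + \left(-1 + 26\right) 13} = \sqrt{-647 + 25 \cdot 13} = \sqrt{-647 + 325} = \sqrt{-322} = i \sqrt{322}$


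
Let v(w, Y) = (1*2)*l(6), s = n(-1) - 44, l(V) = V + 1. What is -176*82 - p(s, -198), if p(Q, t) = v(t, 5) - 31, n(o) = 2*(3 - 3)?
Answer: -14415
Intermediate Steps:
n(o) = 0 (n(o) = 2*0 = 0)
l(V) = 1 + V
s = -44 (s = 0 - 44 = -44)
v(w, Y) = 14 (v(w, Y) = (1*2)*(1 + 6) = 2*7 = 14)
p(Q, t) = -17 (p(Q, t) = 14 - 31 = -17)
-176*82 - p(s, -198) = -176*82 - 1*(-17) = -14432 + 17 = -14415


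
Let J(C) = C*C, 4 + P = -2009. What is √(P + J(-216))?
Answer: √44643 ≈ 211.29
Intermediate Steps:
P = -2013 (P = -4 - 2009 = -2013)
J(C) = C²
√(P + J(-216)) = √(-2013 + (-216)²) = √(-2013 + 46656) = √44643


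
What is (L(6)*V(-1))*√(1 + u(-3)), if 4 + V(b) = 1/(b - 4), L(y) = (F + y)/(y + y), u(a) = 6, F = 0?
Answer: -21*√7/10 ≈ -5.5561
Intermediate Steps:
L(y) = ½ (L(y) = (0 + y)/(y + y) = y/((2*y)) = y*(1/(2*y)) = ½)
V(b) = -4 + 1/(-4 + b) (V(b) = -4 + 1/(b - 4) = -4 + 1/(-4 + b))
(L(6)*V(-1))*√(1 + u(-3)) = (((17 - 4*(-1))/(-4 - 1))/2)*√(1 + 6) = (((17 + 4)/(-5))/2)*√7 = ((-⅕*21)/2)*√7 = ((½)*(-21/5))*√7 = -21*√7/10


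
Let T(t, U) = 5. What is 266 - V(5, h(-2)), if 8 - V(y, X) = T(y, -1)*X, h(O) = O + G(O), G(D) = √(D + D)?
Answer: 248 + 10*I ≈ 248.0 + 10.0*I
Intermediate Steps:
G(D) = √2*√D (G(D) = √(2*D) = √2*√D)
h(O) = O + √2*√O
V(y, X) = 8 - 5*X
266 - V(5, h(-2)) = 266 - (8 - 5*(-2 + √2*√(-2))) = 266 - (8 - 5*(-2 + √2*(I*√2))) = 266 - (8 - 5*(-2 + 2*I)) = 266 - (8 + (10 - 10*I)) = 266 - (18 - 10*I) = 266 + (-18 + 10*I) = 248 + 10*I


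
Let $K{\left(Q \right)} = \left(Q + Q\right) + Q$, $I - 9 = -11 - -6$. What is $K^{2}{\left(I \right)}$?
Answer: $144$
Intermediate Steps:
$I = 4$ ($I = 9 - 5 = 4$)
$K{\left(Q \right)} = 3 Q$ ($K{\left(Q \right)} = 2 Q + Q = 3 Q$)
$K^{2}{\left(I \right)} = \left(3 \cdot 4\right)^{2} = 12^{2} = 144$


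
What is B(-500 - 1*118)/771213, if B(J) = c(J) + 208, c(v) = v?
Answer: -410/771213 ≈ -0.00053163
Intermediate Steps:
B(J) = 208 + J (B(J) = J + 208 = 208 + J)
B(-500 - 1*118)/771213 = (208 + (-500 - 1*118))/771213 = (208 + (-500 - 118))*(1/771213) = (208 - 618)*(1/771213) = -410*1/771213 = -410/771213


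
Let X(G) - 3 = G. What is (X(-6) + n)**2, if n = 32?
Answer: 841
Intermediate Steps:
X(G) = 3 + G
(X(-6) + n)**2 = ((3 - 6) + 32)**2 = (-3 + 32)**2 = 29**2 = 841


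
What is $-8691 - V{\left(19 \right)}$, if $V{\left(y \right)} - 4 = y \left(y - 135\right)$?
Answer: $-6491$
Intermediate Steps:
$V{\left(y \right)} = 4 + y \left(-135 + y\right)$ ($V{\left(y \right)} = 4 + y \left(y - 135\right) = 4 + y \left(-135 + y\right)$)
$-8691 - V{\left(19 \right)} = -8691 - \left(4 + 19^{2} - 2565\right) = -8691 - \left(4 + 361 - 2565\right) = -8691 - -2200 = -8691 + 2200 = -6491$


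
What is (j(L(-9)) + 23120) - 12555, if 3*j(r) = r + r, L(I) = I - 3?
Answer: 10557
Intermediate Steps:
L(I) = -3 + I
j(r) = 2*r/3 (j(r) = (r + r)/3 = (2*r)/3 = 2*r/3)
(j(L(-9)) + 23120) - 12555 = (2*(-3 - 9)/3 + 23120) - 12555 = ((2/3)*(-12) + 23120) - 12555 = (-8 + 23120) - 12555 = 23112 - 12555 = 10557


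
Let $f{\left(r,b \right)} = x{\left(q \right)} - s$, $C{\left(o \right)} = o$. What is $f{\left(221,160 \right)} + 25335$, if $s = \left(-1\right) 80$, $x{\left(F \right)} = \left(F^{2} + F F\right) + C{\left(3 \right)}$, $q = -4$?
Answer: $25450$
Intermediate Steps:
$x{\left(F \right)} = 3 + 2 F^{2}$ ($x{\left(F \right)} = \left(F^{2} + F F\right) + 3 = \left(F^{2} + F^{2}\right) + 3 = 2 F^{2} + 3 = 3 + 2 F^{2}$)
$s = -80$
$f{\left(r,b \right)} = 115$ ($f{\left(r,b \right)} = \left(3 + 2 \left(-4\right)^{2}\right) - -80 = \left(3 + 2 \cdot 16\right) + 80 = \left(3 + 32\right) + 80 = 35 + 80 = 115$)
$f{\left(221,160 \right)} + 25335 = 115 + 25335 = 25450$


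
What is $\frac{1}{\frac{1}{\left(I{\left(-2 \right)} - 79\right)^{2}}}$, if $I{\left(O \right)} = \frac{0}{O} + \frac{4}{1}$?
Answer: $5625$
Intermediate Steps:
$I{\left(O \right)} = 4$ ($I{\left(O \right)} = 0 + 4 \cdot 1 = 0 + 4 = 4$)
$\frac{1}{\frac{1}{\left(I{\left(-2 \right)} - 79\right)^{2}}} = \frac{1}{\frac{1}{\left(4 - 79\right)^{2}}} = \frac{1}{\frac{1}{\left(-75\right)^{2}}} = \frac{1}{\frac{1}{5625}} = 5625$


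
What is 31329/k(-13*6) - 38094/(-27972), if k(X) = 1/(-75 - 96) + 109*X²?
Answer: 106421439719/75524183550 ≈ 1.4091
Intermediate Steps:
k(X) = -1/171 + 109*X² (k(X) = 1/(-171) + 109*X² = -1/171 + 109*X²)
31329/k(-13*6) - 38094/(-27972) = 31329/(-1/171 + 109*(-13*6)²) - 38094/(-27972) = 31329/(-1/171 + 109*(-78)²) - 38094*(-1/27972) = 31329/(-1/171 + 109*6084) + 907/666 = 31329/(-1/171 + 663156) + 907/666 = 31329/(113399675/171) + 907/666 = 31329*(171/113399675) + 907/666 = 5357259/113399675 + 907/666 = 106421439719/75524183550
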